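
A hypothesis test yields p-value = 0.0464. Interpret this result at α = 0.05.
Since p = 0.0464 < α = 0.05, reject H₀.
There is sufficient evidence to reject the null hypothesis; the result is statistically significant at the 0.05 level.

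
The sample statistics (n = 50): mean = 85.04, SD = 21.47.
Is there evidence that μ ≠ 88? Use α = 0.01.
One-sample t-test:
H₀: μ = 88
H₁: μ ≠ 88
df = n - 1 = 49
t = (x̄ - μ₀) / (s/√n) = (85.04 - 88) / (21.47/√50) = -0.975
p-value = 0.3344

Since p-value > α = 0.01, we fail to reject H₀.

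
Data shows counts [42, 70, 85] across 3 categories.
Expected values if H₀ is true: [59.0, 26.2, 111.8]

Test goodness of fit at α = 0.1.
Chi-square goodness of fit test:
H₀: observed counts match expected distribution
H₁: observed counts differ from expected distribution
df = k - 1 = 2
χ² = Σ(O - E)²/E
   = (42 - 59.0)²/59.0 + (70 - 26.2)²/26.2 + (85 - 111.8)²/111.8
   = 4.898 + 73.223 + 6.424
   = 84.55
p-value < 0.0001

Since p-value < α = 0.1, we reject H₀.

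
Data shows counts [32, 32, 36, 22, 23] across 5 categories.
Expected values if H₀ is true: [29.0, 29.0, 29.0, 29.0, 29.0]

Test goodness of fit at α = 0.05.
Chi-square goodness of fit test:
H₀: observed counts match expected distribution
H₁: observed counts differ from expected distribution
df = k - 1 = 4
χ² = Σ(O - E)²/E
   = (32 - 29.0)²/29.0 + (32 - 29.0)²/29.0 + (36 - 29.0)²/29.0 + (22 - 29.0)²/29.0 + (23 - 29.0)²/29.0
   = 0.310 + 0.310 + 1.690 + 1.690 + 1.241
   = 5.24
p-value = 0.2634

Since p-value > α = 0.05, we fail to reject H₀.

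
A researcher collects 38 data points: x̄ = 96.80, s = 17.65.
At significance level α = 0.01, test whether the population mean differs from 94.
One-sample t-test:
H₀: μ = 94
H₁: μ ≠ 94
df = n - 1 = 37
t = (x̄ - μ₀) / (s/√n) = (96.80 - 94) / (17.65/√38) = 0.978
p-value = 0.3345

Since p-value > α = 0.01, we fail to reject H₀.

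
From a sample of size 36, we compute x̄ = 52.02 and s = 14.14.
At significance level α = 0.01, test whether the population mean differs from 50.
One-sample t-test:
H₀: μ = 50
H₁: μ ≠ 50
df = n - 1 = 35
t = (x̄ - μ₀) / (s/√n) = (52.02 - 50) / (14.14/√36) = 0.857
p-value = 0.3972

Since p-value > α = 0.01, we fail to reject H₀.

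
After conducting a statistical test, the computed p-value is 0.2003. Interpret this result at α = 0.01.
Since p = 0.2003 > α = 0.01, fail to reject H₀.
There is insufficient evidence to reject the null hypothesis; the result is not statistically significant at the 0.01 level.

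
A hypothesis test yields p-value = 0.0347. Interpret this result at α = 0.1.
Since p = 0.0347 < α = 0.1, reject H₀.
There is sufficient evidence to reject the null hypothesis; the result is statistically significant at the 0.1 level.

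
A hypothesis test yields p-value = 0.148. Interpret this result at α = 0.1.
Since p = 0.148 > α = 0.1, fail to reject H₀.
There is insufficient evidence to reject the null hypothesis; the result is not statistically significant at the 0.1 level.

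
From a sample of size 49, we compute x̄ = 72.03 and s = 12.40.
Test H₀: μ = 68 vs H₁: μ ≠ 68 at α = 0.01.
One-sample t-test:
H₀: μ = 68
H₁: μ ≠ 68
df = n - 1 = 48
t = (x̄ - μ₀) / (s/√n) = (72.03 - 68) / (12.40/√49) = 2.275
p-value = 0.0274

Since p-value > α = 0.01, we fail to reject H₀.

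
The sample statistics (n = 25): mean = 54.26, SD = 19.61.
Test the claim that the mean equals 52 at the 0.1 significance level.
One-sample t-test:
H₀: μ = 52
H₁: μ ≠ 52
df = n - 1 = 24
t = (x̄ - μ₀) / (s/√n) = (54.26 - 52) / (19.61/√25) = 0.576
p-value = 0.5698

Since p-value > α = 0.1, we fail to reject H₀.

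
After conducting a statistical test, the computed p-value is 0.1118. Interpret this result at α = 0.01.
Since p = 0.1118 > α = 0.01, fail to reject H₀.
There is insufficient evidence to reject the null hypothesis; the result is not statistically significant at the 0.01 level.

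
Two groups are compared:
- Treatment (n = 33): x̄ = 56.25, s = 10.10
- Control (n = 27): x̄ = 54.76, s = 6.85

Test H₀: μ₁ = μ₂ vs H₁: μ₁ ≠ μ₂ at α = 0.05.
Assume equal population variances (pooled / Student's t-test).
Student's two-sample t-test (equal variances):
H₀: μ₁ = μ₂
H₁: μ₁ ≠ μ₂
df = n₁ + n₂ - 2 = 58
Pooled variance s_p² = [(n₁-1)s₁² + (n₂-1)s₂²] / (n₁ + n₂ - 2) = [(32)(10.10²) + (26)(6.85²)] / 58 = 77.3156
SE = √(s_p²(1/n₁ + 1/n₂)) = √(77.3156 × (1/33 + 1/27)) = 2.2818
t = (x̄₁ - x̄₂) / SE = (56.25 - 54.76) / 2.2818 = 1.49 / 2.2818 = 0.653
p-value = 0.5163

Since p-value > α = 0.05, we fail to reject H₀.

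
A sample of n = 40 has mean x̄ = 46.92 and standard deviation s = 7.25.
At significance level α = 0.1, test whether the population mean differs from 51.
One-sample t-test:
H₀: μ = 51
H₁: μ ≠ 51
df = n - 1 = 39
t = (x̄ - μ₀) / (s/√n) = (46.92 - 51) / (7.25/√40) = -3.559
p-value = 0.0010

Since p-value < α = 0.1, we reject H₀.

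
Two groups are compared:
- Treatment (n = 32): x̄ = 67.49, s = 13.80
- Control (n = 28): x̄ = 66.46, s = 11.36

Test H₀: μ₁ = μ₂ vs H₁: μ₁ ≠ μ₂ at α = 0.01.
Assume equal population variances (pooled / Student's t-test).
Student's two-sample t-test (equal variances):
H₀: μ₁ = μ₂
H₁: μ₁ ≠ μ₂
df = n₁ + n₂ - 2 = 58
Pooled variance s_p² = [(n₁-1)s₁² + (n₂-1)s₂²] / (n₁ + n₂ - 2) = [(31)(13.80²) + (27)(11.36²)] / 58 = 161.8617
SE = √(s_p²(1/n₁ + 1/n₂)) = √(161.8617 × (1/32 + 1/28)) = 3.2923
t = (x̄₁ - x̄₂) / SE = (67.49 - 66.46) / 3.2923 = 1.03 / 3.2923 = 0.313
p-value = 0.7555

Since p-value > α = 0.01, we fail to reject H₀.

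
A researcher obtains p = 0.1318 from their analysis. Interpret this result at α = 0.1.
Since p = 0.1318 > α = 0.1, fail to reject H₀.
There is insufficient evidence to reject the null hypothesis; the result is not statistically significant at the 0.1 level.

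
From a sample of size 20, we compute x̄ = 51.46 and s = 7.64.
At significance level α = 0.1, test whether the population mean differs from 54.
One-sample t-test:
H₀: μ = 54
H₁: μ ≠ 54
df = n - 1 = 19
t = (x̄ - μ₀) / (s/√n) = (51.46 - 54) / (7.64/√20) = -1.487
p-value = 0.1535

Since p-value > α = 0.1, we fail to reject H₀.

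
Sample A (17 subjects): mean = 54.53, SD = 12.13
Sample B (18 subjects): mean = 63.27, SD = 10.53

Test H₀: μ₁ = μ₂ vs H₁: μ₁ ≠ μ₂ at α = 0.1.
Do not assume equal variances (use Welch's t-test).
Welch's two-sample t-test:
H₀: μ₁ = μ₂
H₁: μ₁ ≠ μ₂
s₁²/n₁ = 12.13²/17 = 8.6551,  s₂²/n₂ = 10.53²/18 = 6.1600
SE = √(s₁²/n₁ + s₂²/n₂) = √(8.6551 + 6.1600) = 3.8490
df (Welch-Satterthwaite) = (s₁²/n₁ + s₂²/n₂)² / [(s₁²/n₁)²/(n₁-1) + (s₂²/n₂)²/(n₂-1)] ≈ 31.75
t = (x̄₁ - x̄₂) / SE = (54.53 - 63.27) / 3.8490 = -8.74 / 3.8490 = -2.271
p-value = 0.0301

Since p-value < α = 0.1, we reject H₀.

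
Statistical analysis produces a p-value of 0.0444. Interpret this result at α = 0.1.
Since p = 0.0444 < α = 0.1, reject H₀.
There is sufficient evidence to reject the null hypothesis; the result is statistically significant at the 0.1 level.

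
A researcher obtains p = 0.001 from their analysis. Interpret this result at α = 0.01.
Since p = 0.001 < α = 0.01, reject H₀.
There is sufficient evidence to reject the null hypothesis; the result is statistically significant at the 0.01 level.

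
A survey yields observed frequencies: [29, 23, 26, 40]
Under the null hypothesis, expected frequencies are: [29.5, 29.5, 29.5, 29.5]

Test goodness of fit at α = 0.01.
Chi-square goodness of fit test:
H₀: observed counts match expected distribution
H₁: observed counts differ from expected distribution
df = k - 1 = 3
χ² = Σ(O - E)²/E
   = (29 - 29.5)²/29.5 + (23 - 29.5)²/29.5 + (26 - 29.5)²/29.5 + (40 - 29.5)²/29.5
   = 0.008 + 1.432 + 0.415 + 3.737
   = 5.59
p-value = 0.1332

Since p-value > α = 0.01, we fail to reject H₀.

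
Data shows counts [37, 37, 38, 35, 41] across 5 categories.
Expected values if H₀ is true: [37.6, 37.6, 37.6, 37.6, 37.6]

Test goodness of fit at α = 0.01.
Chi-square goodness of fit test:
H₀: observed counts match expected distribution
H₁: observed counts differ from expected distribution
df = k - 1 = 4
χ² = Σ(O - E)²/E
   = (37 - 37.6)²/37.6 + (37 - 37.6)²/37.6 + (38 - 37.6)²/37.6 + (35 - 37.6)²/37.6 + (41 - 37.6)²/37.6
   = 0.010 + 0.010 + 0.004 + 0.180 + 0.307
   = 0.51
p-value = 0.9725

Since p-value > α = 0.01, we fail to reject H₀.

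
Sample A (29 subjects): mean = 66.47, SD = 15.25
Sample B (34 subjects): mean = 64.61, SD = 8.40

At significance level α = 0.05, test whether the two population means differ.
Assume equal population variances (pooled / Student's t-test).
Student's two-sample t-test (equal variances):
H₀: μ₁ = μ₂
H₁: μ₁ ≠ μ₂
df = n₁ + n₂ - 2 = 61
Pooled variance s_p² = [(n₁-1)s₁² + (n₂-1)s₂²] / (n₁ + n₂ - 2) = [(28)(15.25²) + (33)(8.40²)] / 61 = 144.9218
SE = √(s_p²(1/n₁ + 1/n₂)) = √(144.9218 × (1/29 + 1/34)) = 3.0430
t = (x̄₁ - x̄₂) / SE = (66.47 - 64.61) / 3.0430 = 1.86 / 3.0430 = 0.611
p-value = 0.5433

Since p-value > α = 0.05, we fail to reject H₀.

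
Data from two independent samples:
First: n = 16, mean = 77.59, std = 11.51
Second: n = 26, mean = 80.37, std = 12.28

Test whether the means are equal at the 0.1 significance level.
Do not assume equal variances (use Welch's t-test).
Welch's two-sample t-test:
H₀: μ₁ = μ₂
H₁: μ₁ ≠ μ₂
s₁²/n₁ = 11.51²/16 = 8.2800,  s₂²/n₂ = 12.28²/26 = 5.7999
SE = √(s₁²/n₁ + s₂²/n₂) = √(8.2800 + 5.7999) = 3.7523
df (Welch-Satterthwaite) = (s₁²/n₁ + s₂²/n₂)² / [(s₁²/n₁)²/(n₁-1) + (s₂²/n₂)²/(n₂-1)] ≈ 33.51
t = (x̄₁ - x̄₂) / SE = (77.59 - 80.37) / 3.7523 = -2.78 / 3.7523 = -0.741
p-value = 0.4639

Since p-value > α = 0.1, we fail to reject H₀.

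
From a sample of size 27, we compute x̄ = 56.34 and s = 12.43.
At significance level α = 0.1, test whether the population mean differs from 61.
One-sample t-test:
H₀: μ = 61
H₁: μ ≠ 61
df = n - 1 = 26
t = (x̄ - μ₀) / (s/√n) = (56.34 - 61) / (12.43/√27) = -1.948
p-value = 0.0623

Since p-value < α = 0.1, we reject H₀.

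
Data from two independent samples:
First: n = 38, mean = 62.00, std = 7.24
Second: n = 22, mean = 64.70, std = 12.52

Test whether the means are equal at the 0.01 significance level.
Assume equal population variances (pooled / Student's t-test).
Student's two-sample t-test (equal variances):
H₀: μ₁ = μ₂
H₁: μ₁ ≠ μ₂
df = n₁ + n₂ - 2 = 58
Pooled variance s_p² = [(n₁-1)s₁² + (n₂-1)s₂²] / (n₁ + n₂ - 2) = [(37)(7.24²) + (21)(12.52²)] / 58 = 90.1933
SE = √(s_p²(1/n₁ + 1/n₂)) = √(90.1933 × (1/38 + 1/22)) = 2.5442
t = (x̄₁ - x̄₂) / SE = (62.00 - 64.70) / 2.5442 = -2.70 / 2.5442 = -1.061
p-value = 0.2930

Since p-value > α = 0.01, we fail to reject H₀.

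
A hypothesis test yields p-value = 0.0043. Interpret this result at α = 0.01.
Since p = 0.0043 < α = 0.01, reject H₀.
There is sufficient evidence to reject the null hypothesis; the result is statistically significant at the 0.01 level.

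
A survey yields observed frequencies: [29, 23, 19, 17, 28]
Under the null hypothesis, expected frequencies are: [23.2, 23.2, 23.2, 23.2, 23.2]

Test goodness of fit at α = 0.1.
Chi-square goodness of fit test:
H₀: observed counts match expected distribution
H₁: observed counts differ from expected distribution
df = k - 1 = 4
χ² = Σ(O - E)²/E
   = (29 - 23.2)²/23.2 + (23 - 23.2)²/23.2 + (19 - 23.2)²/23.2 + (17 - 23.2)²/23.2 + (28 - 23.2)²/23.2
   = 1.450 + 0.002 + 0.760 + 1.657 + 0.993
   = 4.86
p-value = 0.3017

Since p-value > α = 0.1, we fail to reject H₀.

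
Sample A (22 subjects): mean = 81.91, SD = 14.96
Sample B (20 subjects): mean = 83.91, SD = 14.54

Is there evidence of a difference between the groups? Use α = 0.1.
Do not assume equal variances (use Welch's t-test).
Welch's two-sample t-test:
H₀: μ₁ = μ₂
H₁: μ₁ ≠ μ₂
s₁²/n₁ = 14.96²/22 = 10.1728,  s₂²/n₂ = 14.54²/20 = 10.5706
SE = √(s₁²/n₁ + s₂²/n₂) = √(10.1728 + 10.5706) = 4.5545
df (Welch-Satterthwaite) = (s₁²/n₁ + s₂²/n₂)² / [(s₁²/n₁)²/(n₁-1) + (s₂²/n₂)²/(n₂-1)] ≈ 39.81
t = (x̄₁ - x̄₂) / SE = (81.91 - 83.91) / 4.5545 = -2.00 / 4.5545 = -0.439
p-value = 0.6629

Since p-value > α = 0.1, we fail to reject H₀.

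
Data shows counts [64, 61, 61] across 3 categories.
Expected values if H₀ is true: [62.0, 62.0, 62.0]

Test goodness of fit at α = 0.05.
Chi-square goodness of fit test:
H₀: observed counts match expected distribution
H₁: observed counts differ from expected distribution
df = k - 1 = 2
χ² = Σ(O - E)²/E
   = (64 - 62.0)²/62.0 + (61 - 62.0)²/62.0 + (61 - 62.0)²/62.0
   = 0.065 + 0.016 + 0.016
   = 0.10
p-value = 0.9528

Since p-value > α = 0.05, we fail to reject H₀.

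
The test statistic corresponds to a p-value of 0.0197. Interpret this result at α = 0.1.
Since p = 0.0197 < α = 0.1, reject H₀.
There is sufficient evidence to reject the null hypothesis; the result is statistically significant at the 0.1 level.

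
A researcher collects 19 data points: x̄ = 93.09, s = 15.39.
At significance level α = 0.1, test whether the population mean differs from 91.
One-sample t-test:
H₀: μ = 91
H₁: μ ≠ 91
df = n - 1 = 18
t = (x̄ - μ₀) / (s/√n) = (93.09 - 91) / (15.39/√19) = 0.592
p-value = 0.5612

Since p-value > α = 0.1, we fail to reject H₀.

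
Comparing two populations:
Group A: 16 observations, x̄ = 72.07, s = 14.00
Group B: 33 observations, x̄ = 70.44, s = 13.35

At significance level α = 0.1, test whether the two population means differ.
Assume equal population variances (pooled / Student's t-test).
Student's two-sample t-test (equal variances):
H₀: μ₁ = μ₂
H₁: μ₁ ≠ μ₂
df = n₁ + n₂ - 2 = 47
Pooled variance s_p² = [(n₁-1)s₁² + (n₂-1)s₂²] / (n₁ + n₂ - 2) = [(15)(14.00²) + (32)(13.35²)] / 47 = 183.8962
SE = √(s_p²(1/n₁ + 1/n₂)) = √(183.8962 × (1/16 + 1/33)) = 4.1311
t = (x̄₁ - x̄₂) / SE = (72.07 - 70.44) / 4.1311 = 1.63 / 4.1311 = 0.395
p-value = 0.6949

Since p-value > α = 0.1, we fail to reject H₀.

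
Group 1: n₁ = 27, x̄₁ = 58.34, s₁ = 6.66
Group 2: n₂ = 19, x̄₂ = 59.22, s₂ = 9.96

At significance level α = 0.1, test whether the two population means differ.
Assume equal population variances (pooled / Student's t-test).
Student's two-sample t-test (equal variances):
H₀: μ₁ = μ₂
H₁: μ₁ ≠ μ₂
df = n₁ + n₂ - 2 = 44
Pooled variance s_p² = [(n₁-1)s₁² + (n₂-1)s₂²] / (n₁ + n₂ - 2) = [(26)(6.66²) + (18)(9.96²)] / 44 = 66.7926
SE = √(s_p²(1/n₁ + 1/n₂)) = √(66.7926 × (1/27 + 1/19)) = 2.4473
t = (x̄₁ - x̄₂) / SE = (58.34 - 59.22) / 2.4473 = -0.88 / 2.4473 = -0.360
p-value = 0.7209

Since p-value > α = 0.1, we fail to reject H₀.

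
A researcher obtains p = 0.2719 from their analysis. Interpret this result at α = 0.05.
Since p = 0.2719 > α = 0.05, fail to reject H₀.
There is insufficient evidence to reject the null hypothesis; the result is not statistically significant at the 0.05 level.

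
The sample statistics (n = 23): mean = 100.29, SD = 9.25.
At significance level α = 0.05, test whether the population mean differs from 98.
One-sample t-test:
H₀: μ = 98
H₁: μ ≠ 98
df = n - 1 = 22
t = (x̄ - μ₀) / (s/√n) = (100.29 - 98) / (9.25/√23) = 1.187
p-value = 0.2478

Since p-value > α = 0.05, we fail to reject H₀.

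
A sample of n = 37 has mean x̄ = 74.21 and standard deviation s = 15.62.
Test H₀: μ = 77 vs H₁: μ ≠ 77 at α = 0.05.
One-sample t-test:
H₀: μ = 77
H₁: μ ≠ 77
df = n - 1 = 36
t = (x̄ - μ₀) / (s/√n) = (74.21 - 77) / (15.62/√37) = -1.086
p-value = 0.2845

Since p-value > α = 0.05, we fail to reject H₀.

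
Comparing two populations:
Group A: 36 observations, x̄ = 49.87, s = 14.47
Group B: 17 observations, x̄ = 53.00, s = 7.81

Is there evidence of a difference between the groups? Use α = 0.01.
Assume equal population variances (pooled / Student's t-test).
Student's two-sample t-test (equal variances):
H₀: μ₁ = μ₂
H₁: μ₁ ≠ μ₂
df = n₁ + n₂ - 2 = 51
Pooled variance s_p² = [(n₁-1)s₁² + (n₂-1)s₂²] / (n₁ + n₂ - 2) = [(35)(14.47²) + (16)(7.81²)] / 51 = 162.8288
SE = √(s_p²(1/n₁ + 1/n₂)) = √(162.8288 × (1/36 + 1/17)) = 3.7552
t = (x̄₁ - x̄₂) / SE = (49.87 - 53.00) / 3.7552 = -3.13 / 3.7552 = -0.834
p-value = 0.4084

Since p-value > α = 0.01, we fail to reject H₀.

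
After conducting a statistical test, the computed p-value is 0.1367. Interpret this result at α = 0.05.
Since p = 0.1367 > α = 0.05, fail to reject H₀.
There is insufficient evidence to reject the null hypothesis; the result is not statistically significant at the 0.05 level.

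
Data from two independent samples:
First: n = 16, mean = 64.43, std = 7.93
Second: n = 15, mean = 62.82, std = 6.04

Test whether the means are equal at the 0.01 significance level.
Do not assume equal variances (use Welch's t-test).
Welch's two-sample t-test:
H₀: μ₁ = μ₂
H₁: μ₁ ≠ μ₂
s₁²/n₁ = 7.93²/16 = 3.9303,  s₂²/n₂ = 6.04²/15 = 2.4321
SE = √(s₁²/n₁ + s₂²/n₂) = √(3.9303 + 2.4321) = 2.5224
df (Welch-Satterthwaite) = (s₁²/n₁ + s₂²/n₂)² / [(s₁²/n₁)²/(n₁-1) + (s₂²/n₂)²/(n₂-1)] ≈ 27.87
t = (x̄₁ - x̄₂) / SE = (64.43 - 62.82) / 2.5224 = 1.61 / 2.5224 = 0.638
p-value = 0.5285

Since p-value > α = 0.01, we fail to reject H₀.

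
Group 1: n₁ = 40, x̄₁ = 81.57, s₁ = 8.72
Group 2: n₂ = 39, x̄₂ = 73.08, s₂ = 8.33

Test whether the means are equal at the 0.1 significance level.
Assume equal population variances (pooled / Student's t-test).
Student's two-sample t-test (equal variances):
H₀: μ₁ = μ₂
H₁: μ₁ ≠ μ₂
df = n₁ + n₂ - 2 = 77
Pooled variance s_p² = [(n₁-1)s₁² + (n₂-1)s₂²] / (n₁ + n₂ - 2) = [(39)(8.72²) + (38)(8.33²)] / 77 = 72.7568
SE = √(s_p²(1/n₁ + 1/n₂)) = √(72.7568 × (1/40 + 1/39)) = 1.9195
t = (x̄₁ - x̄₂) / SE = (81.57 - 73.08) / 1.9195 = 8.49 / 1.9195 = 4.423
p-value < 0.0001

Since p-value < α = 0.1, we reject H₀.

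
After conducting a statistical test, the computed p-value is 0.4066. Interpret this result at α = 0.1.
Since p = 0.4066 > α = 0.1, fail to reject H₀.
There is insufficient evidence to reject the null hypothesis; the result is not statistically significant at the 0.1 level.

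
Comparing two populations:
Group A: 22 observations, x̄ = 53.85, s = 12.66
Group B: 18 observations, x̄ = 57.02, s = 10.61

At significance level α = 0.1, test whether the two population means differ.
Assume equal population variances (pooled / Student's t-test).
Student's two-sample t-test (equal variances):
H₀: μ₁ = μ₂
H₁: μ₁ ≠ μ₂
df = n₁ + n₂ - 2 = 38
Pooled variance s_p² = [(n₁-1)s₁² + (n₂-1)s₂²] / (n₁ + n₂ - 2) = [(21)(12.66²) + (17)(10.61²)] / 38 = 138.9346
SE = √(s_p²(1/n₁ + 1/n₂)) = √(138.9346 × (1/22 + 1/18)) = 3.7462
t = (x̄₁ - x̄₂) / SE = (53.85 - 57.02) / 3.7462 = -3.17 / 3.7462 = -0.846
p-value = 0.4027

Since p-value > α = 0.1, we fail to reject H₀.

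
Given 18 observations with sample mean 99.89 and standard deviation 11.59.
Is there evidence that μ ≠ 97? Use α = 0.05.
One-sample t-test:
H₀: μ = 97
H₁: μ ≠ 97
df = n - 1 = 17
t = (x̄ - μ₀) / (s/√n) = (99.89 - 97) / (11.59/√18) = 1.058
p-value = 0.3049

Since p-value > α = 0.05, we fail to reject H₀.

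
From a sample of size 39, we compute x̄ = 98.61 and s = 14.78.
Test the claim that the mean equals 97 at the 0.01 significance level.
One-sample t-test:
H₀: μ = 97
H₁: μ ≠ 97
df = n - 1 = 38
t = (x̄ - μ₀) / (s/√n) = (98.61 - 97) / (14.78/√39) = 0.680
p-value = 0.5005

Since p-value > α = 0.01, we fail to reject H₀.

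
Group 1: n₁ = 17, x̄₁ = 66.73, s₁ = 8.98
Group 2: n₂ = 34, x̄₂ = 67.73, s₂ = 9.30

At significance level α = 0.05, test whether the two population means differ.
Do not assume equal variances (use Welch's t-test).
Welch's two-sample t-test:
H₀: μ₁ = μ₂
H₁: μ₁ ≠ μ₂
s₁²/n₁ = 8.98²/17 = 4.7436,  s₂²/n₂ = 9.30²/34 = 2.5438
SE = √(s₁²/n₁ + s₂²/n₂) = √(4.7436 + 2.5438) = 2.6995
df (Welch-Satterthwaite) = (s₁²/n₁ + s₂²/n₂)² / [(s₁²/n₁)²/(n₁-1) + (s₂²/n₂)²/(n₂-1)] ≈ 33.14
t = (x̄₁ - x̄₂) / SE = (66.73 - 67.73) / 2.6995 = -1.00 / 2.6995 = -0.370
p-value = 0.7134

Since p-value > α = 0.05, we fail to reject H₀.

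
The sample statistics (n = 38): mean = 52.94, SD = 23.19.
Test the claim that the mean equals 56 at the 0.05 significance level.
One-sample t-test:
H₀: μ = 56
H₁: μ ≠ 56
df = n - 1 = 37
t = (x̄ - μ₀) / (s/√n) = (52.94 - 56) / (23.19/√38) = -0.813
p-value = 0.4212

Since p-value > α = 0.05, we fail to reject H₀.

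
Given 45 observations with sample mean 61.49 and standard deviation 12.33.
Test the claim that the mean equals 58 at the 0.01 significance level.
One-sample t-test:
H₀: μ = 58
H₁: μ ≠ 58
df = n - 1 = 44
t = (x̄ - μ₀) / (s/√n) = (61.49 - 58) / (12.33/√45) = 1.899
p-value = 0.0642

Since p-value > α = 0.01, we fail to reject H₀.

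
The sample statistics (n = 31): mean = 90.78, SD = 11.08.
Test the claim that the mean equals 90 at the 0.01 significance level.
One-sample t-test:
H₀: μ = 90
H₁: μ ≠ 90
df = n - 1 = 30
t = (x̄ - μ₀) / (s/√n) = (90.78 - 90) / (11.08/√31) = 0.392
p-value = 0.6979

Since p-value > α = 0.01, we fail to reject H₀.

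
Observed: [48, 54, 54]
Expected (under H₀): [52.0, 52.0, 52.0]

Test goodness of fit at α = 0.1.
Chi-square goodness of fit test:
H₀: observed counts match expected distribution
H₁: observed counts differ from expected distribution
df = k - 1 = 2
χ² = Σ(O - E)²/E
   = (48 - 52.0)²/52.0 + (54 - 52.0)²/52.0 + (54 - 52.0)²/52.0
   = 0.308 + 0.077 + 0.077
   = 0.46
p-value = 0.7939

Since p-value > α = 0.1, we fail to reject H₀.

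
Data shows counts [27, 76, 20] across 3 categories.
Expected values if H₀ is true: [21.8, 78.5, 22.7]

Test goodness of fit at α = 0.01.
Chi-square goodness of fit test:
H₀: observed counts match expected distribution
H₁: observed counts differ from expected distribution
df = k - 1 = 2
χ² = Σ(O - E)²/E
   = (27 - 21.8)²/21.8 + (76 - 78.5)²/78.5 + (20 - 22.7)²/22.7
   = 1.240 + 0.080 + 0.321
   = 1.64
p-value = 0.4402

Since p-value > α = 0.01, we fail to reject H₀.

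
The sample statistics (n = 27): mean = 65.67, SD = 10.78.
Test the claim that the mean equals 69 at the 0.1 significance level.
One-sample t-test:
H₀: μ = 69
H₁: μ ≠ 69
df = n - 1 = 26
t = (x̄ - μ₀) / (s/√n) = (65.67 - 69) / (10.78/√27) = -1.605
p-value = 0.1205

Since p-value > α = 0.1, we fail to reject H₀.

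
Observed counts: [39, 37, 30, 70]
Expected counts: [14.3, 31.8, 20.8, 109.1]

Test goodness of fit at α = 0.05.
Chi-square goodness of fit test:
H₀: observed counts match expected distribution
H₁: observed counts differ from expected distribution
df = k - 1 = 3
χ² = Σ(O - E)²/E
   = (39 - 14.3)²/14.3 + (37 - 31.8)²/31.8 + (30 - 20.8)²/20.8 + (70 - 109.1)²/109.1
   = 42.664 + 0.850 + 4.069 + 14.013
   = 61.60
p-value < 0.0001

Since p-value < α = 0.05, we reject H₀.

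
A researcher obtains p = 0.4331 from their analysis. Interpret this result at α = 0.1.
Since p = 0.4331 > α = 0.1, fail to reject H₀.
There is insufficient evidence to reject the null hypothesis; the result is not statistically significant at the 0.1 level.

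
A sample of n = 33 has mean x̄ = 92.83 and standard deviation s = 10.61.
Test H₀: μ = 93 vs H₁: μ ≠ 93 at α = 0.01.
One-sample t-test:
H₀: μ = 93
H₁: μ ≠ 93
df = n - 1 = 32
t = (x̄ - μ₀) / (s/√n) = (92.83 - 93) / (10.61/√33) = -0.092
p-value = 0.9272

Since p-value > α = 0.01, we fail to reject H₀.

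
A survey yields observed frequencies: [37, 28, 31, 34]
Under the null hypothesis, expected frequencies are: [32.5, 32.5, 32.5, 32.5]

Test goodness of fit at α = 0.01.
Chi-square goodness of fit test:
H₀: observed counts match expected distribution
H₁: observed counts differ from expected distribution
df = k - 1 = 3
χ² = Σ(O - E)²/E
   = (37 - 32.5)²/32.5 + (28 - 32.5)²/32.5 + (31 - 32.5)²/32.5 + (34 - 32.5)²/32.5
   = 0.623 + 0.623 + 0.069 + 0.069
   = 1.38
p-value = 0.7091

Since p-value > α = 0.01, we fail to reject H₀.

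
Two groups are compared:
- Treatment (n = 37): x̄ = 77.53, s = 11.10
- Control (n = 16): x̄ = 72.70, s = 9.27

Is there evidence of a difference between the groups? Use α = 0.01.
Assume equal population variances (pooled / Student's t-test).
Student's two-sample t-test (equal variances):
H₀: μ₁ = μ₂
H₁: μ₁ ≠ μ₂
df = n₁ + n₂ - 2 = 51
Pooled variance s_p² = [(n₁-1)s₁² + (n₂-1)s₂²] / (n₁ + n₂ - 2) = [(36)(11.10²) + (15)(9.27²)] / 51 = 112.2461
SE = √(s_p²(1/n₁ + 1/n₂)) = √(112.2461 × (1/37 + 1/16)) = 3.1700
t = (x̄₁ - x̄₂) / SE = (77.53 - 72.70) / 3.1700 = 4.83 / 3.1700 = 1.524
p-value = 0.1338

Since p-value > α = 0.01, we fail to reject H₀.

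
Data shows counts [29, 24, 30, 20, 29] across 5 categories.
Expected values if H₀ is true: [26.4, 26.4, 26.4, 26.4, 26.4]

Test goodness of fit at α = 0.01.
Chi-square goodness of fit test:
H₀: observed counts match expected distribution
H₁: observed counts differ from expected distribution
df = k - 1 = 4
χ² = Σ(O - E)²/E
   = (29 - 26.4)²/26.4 + (24 - 26.4)²/26.4 + (30 - 26.4)²/26.4 + (20 - 26.4)²/26.4 + (29 - 26.4)²/26.4
   = 0.256 + 0.218 + 0.491 + 1.552 + 0.256
   = 2.77
p-value = 0.5965

Since p-value > α = 0.01, we fail to reject H₀.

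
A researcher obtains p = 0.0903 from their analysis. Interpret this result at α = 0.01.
Since p = 0.0903 > α = 0.01, fail to reject H₀.
There is insufficient evidence to reject the null hypothesis; the result is not statistically significant at the 0.01 level.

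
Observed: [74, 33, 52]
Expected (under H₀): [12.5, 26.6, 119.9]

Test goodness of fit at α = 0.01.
Chi-square goodness of fit test:
H₀: observed counts match expected distribution
H₁: observed counts differ from expected distribution
df = k - 1 = 2
χ² = Σ(O - E)²/E
   = (74 - 12.5)²/12.5 + (33 - 26.6)²/26.6 + (52 - 119.9)²/119.9
   = 302.580 + 1.540 + 38.452
   = 342.57
p-value < 0.0001

Since p-value < α = 0.01, we reject H₀.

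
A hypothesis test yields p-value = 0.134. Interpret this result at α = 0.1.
Since p = 0.134 > α = 0.1, fail to reject H₀.
There is insufficient evidence to reject the null hypothesis; the result is not statistically significant at the 0.1 level.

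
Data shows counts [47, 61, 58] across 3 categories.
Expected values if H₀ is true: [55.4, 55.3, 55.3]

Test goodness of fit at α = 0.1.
Chi-square goodness of fit test:
H₀: observed counts match expected distribution
H₁: observed counts differ from expected distribution
df = k - 1 = 2
χ² = Σ(O - E)²/E
   = (47 - 55.4)²/55.4 + (61 - 55.3)²/55.3 + (58 - 55.3)²/55.3
   = 1.274 + 0.588 + 0.132
   = 1.99
p-value = 0.3692

Since p-value > α = 0.1, we fail to reject H₀.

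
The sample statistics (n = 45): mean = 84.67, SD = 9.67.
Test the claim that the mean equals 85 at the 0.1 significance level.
One-sample t-test:
H₀: μ = 85
H₁: μ ≠ 85
df = n - 1 = 44
t = (x̄ - μ₀) / (s/√n) = (84.67 - 85) / (9.67/√45) = -0.229
p-value = 0.8200

Since p-value > α = 0.1, we fail to reject H₀.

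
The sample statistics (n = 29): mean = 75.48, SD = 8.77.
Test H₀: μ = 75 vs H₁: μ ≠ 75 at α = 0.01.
One-sample t-test:
H₀: μ = 75
H₁: μ ≠ 75
df = n - 1 = 28
t = (x̄ - μ₀) / (s/√n) = (75.48 - 75) / (8.77/√29) = 0.295
p-value = 0.7704

Since p-value > α = 0.01, we fail to reject H₀.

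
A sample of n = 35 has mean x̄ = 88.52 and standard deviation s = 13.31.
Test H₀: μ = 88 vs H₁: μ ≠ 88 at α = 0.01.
One-sample t-test:
H₀: μ = 88
H₁: μ ≠ 88
df = n - 1 = 34
t = (x̄ - μ₀) / (s/√n) = (88.52 - 88) / (13.31/√35) = 0.231
p-value = 0.8186

Since p-value > α = 0.01, we fail to reject H₀.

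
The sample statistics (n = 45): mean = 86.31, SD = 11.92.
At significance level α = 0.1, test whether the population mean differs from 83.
One-sample t-test:
H₀: μ = 83
H₁: μ ≠ 83
df = n - 1 = 44
t = (x̄ - μ₀) / (s/√n) = (86.31 - 83) / (11.92/√45) = 1.863
p-value = 0.0692

Since p-value < α = 0.1, we reject H₀.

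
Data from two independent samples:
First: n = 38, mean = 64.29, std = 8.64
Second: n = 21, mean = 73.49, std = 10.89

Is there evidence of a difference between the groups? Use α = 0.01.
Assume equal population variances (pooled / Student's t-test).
Student's two-sample t-test (equal variances):
H₀: μ₁ = μ₂
H₁: μ₁ ≠ μ₂
df = n₁ + n₂ - 2 = 57
Pooled variance s_p² = [(n₁-1)s₁² + (n₂-1)s₂²] / (n₁ + n₂ - 2) = [(37)(8.64²) + (20)(10.89²)] / 57 = 90.0680
SE = √(s_p²(1/n₁ + 1/n₂)) = √(90.0680 × (1/38 + 1/21)) = 2.5805
t = (x̄₁ - x̄₂) / SE = (64.29 - 73.49) / 2.5805 = -9.20 / 2.5805 = -3.565
p-value = 0.0007

Since p-value < α = 0.01, we reject H₀.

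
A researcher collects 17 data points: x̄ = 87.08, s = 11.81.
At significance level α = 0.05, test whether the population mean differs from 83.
One-sample t-test:
H₀: μ = 83
H₁: μ ≠ 83
df = n - 1 = 16
t = (x̄ - μ₀) / (s/√n) = (87.08 - 83) / (11.81/√17) = 1.424
p-value = 0.1735

Since p-value > α = 0.05, we fail to reject H₀.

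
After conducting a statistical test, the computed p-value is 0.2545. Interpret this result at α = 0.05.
Since p = 0.2545 > α = 0.05, fail to reject H₀.
There is insufficient evidence to reject the null hypothesis; the result is not statistically significant at the 0.05 level.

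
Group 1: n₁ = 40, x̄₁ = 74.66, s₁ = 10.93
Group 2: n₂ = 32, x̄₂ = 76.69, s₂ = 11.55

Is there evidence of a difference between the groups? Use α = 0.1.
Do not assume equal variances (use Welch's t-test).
Welch's two-sample t-test:
H₀: μ₁ = μ₂
H₁: μ₁ ≠ μ₂
s₁²/n₁ = 10.93²/40 = 2.9866,  s₂²/n₂ = 11.55²/32 = 4.1688
SE = √(s₁²/n₁ + s₂²/n₂) = √(2.9866 + 4.1688) = 2.6750
df (Welch-Satterthwaite) = (s₁²/n₁ + s₂²/n₂)² / [(s₁²/n₁)²/(n₁-1) + (s₂²/n₂)²/(n₂-1)] ≈ 64.87
t = (x̄₁ - x̄₂) / SE = (74.66 - 76.69) / 2.6750 = -2.03 / 2.6750 = -0.759
p-value = 0.4507

Since p-value > α = 0.1, we fail to reject H₀.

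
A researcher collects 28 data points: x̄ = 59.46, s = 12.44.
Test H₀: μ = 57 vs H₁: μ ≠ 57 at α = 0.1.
One-sample t-test:
H₀: μ = 57
H₁: μ ≠ 57
df = n - 1 = 27
t = (x̄ - μ₀) / (s/√n) = (59.46 - 57) / (12.44/√28) = 1.046
p-value = 0.3047

Since p-value > α = 0.1, we fail to reject H₀.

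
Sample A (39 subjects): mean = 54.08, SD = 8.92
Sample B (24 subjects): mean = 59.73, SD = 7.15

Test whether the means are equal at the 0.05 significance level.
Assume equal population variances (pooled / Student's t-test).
Student's two-sample t-test (equal variances):
H₀: μ₁ = μ₂
H₁: μ₁ ≠ μ₂
df = n₁ + n₂ - 2 = 61
Pooled variance s_p² = [(n₁-1)s₁² + (n₂-1)s₂²] / (n₁ + n₂ - 2) = [(38)(8.92²) + (23)(7.15²)] / 61 = 68.8417
SE = √(s_p²(1/n₁ + 1/n₂)) = √(68.8417 × (1/39 + 1/24)) = 2.1526
t = (x̄₁ - x̄₂) / SE = (54.08 - 59.73) / 2.1526 = -5.65 / 2.1526 = -2.625
p-value = 0.0109

Since p-value < α = 0.05, we reject H₀.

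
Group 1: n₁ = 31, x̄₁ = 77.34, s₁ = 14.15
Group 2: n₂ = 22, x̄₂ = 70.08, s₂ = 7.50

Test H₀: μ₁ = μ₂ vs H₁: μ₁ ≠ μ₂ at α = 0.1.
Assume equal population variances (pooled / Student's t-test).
Student's two-sample t-test (equal variances):
H₀: μ₁ = μ₂
H₁: μ₁ ≠ μ₂
df = n₁ + n₂ - 2 = 51
Pooled variance s_p² = [(n₁-1)s₁² + (n₂-1)s₂²] / (n₁ + n₂ - 2) = [(30)(14.15²) + (21)(7.50²)] / 51 = 140.9397
SE = √(s_p²(1/n₁ + 1/n₂)) = √(140.9397 × (1/31 + 1/22)) = 3.3095
t = (x̄₁ - x̄₂) / SE = (77.34 - 70.08) / 3.3095 = 7.26 / 3.3095 = 2.194
p-value = 0.0328

Since p-value < α = 0.1, we reject H₀.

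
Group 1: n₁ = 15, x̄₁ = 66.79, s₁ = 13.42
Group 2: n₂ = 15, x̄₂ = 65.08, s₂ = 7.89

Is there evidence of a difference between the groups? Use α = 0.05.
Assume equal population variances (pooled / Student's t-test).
Student's two-sample t-test (equal variances):
H₀: μ₁ = μ₂
H₁: μ₁ ≠ μ₂
df = n₁ + n₂ - 2 = 28
Pooled variance s_p² = [(n₁-1)s₁² + (n₂-1)s₂²] / (n₁ + n₂ - 2) = [(14)(13.42²) + (14)(7.89²)] / 28 = 121.1743
SE = √(s_p²(1/n₁ + 1/n₂)) = √(121.1743 × (1/15 + 1/15)) = 4.0195
t = (x̄₁ - x̄₂) / SE = (66.79 - 65.08) / 4.0195 = 1.71 / 4.0195 = 0.425
p-value = 0.6738

Since p-value > α = 0.05, we fail to reject H₀.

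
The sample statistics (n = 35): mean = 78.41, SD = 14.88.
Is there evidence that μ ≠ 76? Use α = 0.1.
One-sample t-test:
H₀: μ = 76
H₁: μ ≠ 76
df = n - 1 = 34
t = (x̄ - μ₀) / (s/√n) = (78.41 - 76) / (14.88/√35) = 0.958
p-value = 0.3447

Since p-value > α = 0.1, we fail to reject H₀.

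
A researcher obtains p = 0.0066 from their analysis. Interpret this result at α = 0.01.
Since p = 0.0066 < α = 0.01, reject H₀.
There is sufficient evidence to reject the null hypothesis; the result is statistically significant at the 0.01 level.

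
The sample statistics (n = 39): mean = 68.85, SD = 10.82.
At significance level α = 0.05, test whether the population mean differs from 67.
One-sample t-test:
H₀: μ = 67
H₁: μ ≠ 67
df = n - 1 = 38
t = (x̄ - μ₀) / (s/√n) = (68.85 - 67) / (10.82/√39) = 1.068
p-value = 0.2924

Since p-value > α = 0.05, we fail to reject H₀.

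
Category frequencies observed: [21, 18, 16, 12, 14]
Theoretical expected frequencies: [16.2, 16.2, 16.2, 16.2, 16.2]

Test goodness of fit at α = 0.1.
Chi-square goodness of fit test:
H₀: observed counts match expected distribution
H₁: observed counts differ from expected distribution
df = k - 1 = 4
χ² = Σ(O - E)²/E
   = (21 - 16.2)²/16.2 + (18 - 16.2)²/16.2 + (16 - 16.2)²/16.2 + (12 - 16.2)²/16.2 + (14 - 16.2)²/16.2
   = 1.422 + 0.200 + 0.002 + 1.089 + 0.299
   = 3.01
p-value = 0.5558

Since p-value > α = 0.1, we fail to reject H₀.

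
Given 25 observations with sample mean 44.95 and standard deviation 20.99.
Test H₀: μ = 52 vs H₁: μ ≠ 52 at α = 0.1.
One-sample t-test:
H₀: μ = 52
H₁: μ ≠ 52
df = n - 1 = 24
t = (x̄ - μ₀) / (s/√n) = (44.95 - 52) / (20.99/√25) = -1.679
p-value = 0.1061

Since p-value > α = 0.1, we fail to reject H₀.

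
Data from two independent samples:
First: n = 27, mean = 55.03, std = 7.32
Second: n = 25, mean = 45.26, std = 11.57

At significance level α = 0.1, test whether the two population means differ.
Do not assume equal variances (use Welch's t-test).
Welch's two-sample t-test:
H₀: μ₁ = μ₂
H₁: μ₁ ≠ μ₂
s₁²/n₁ = 7.32²/27 = 1.9845,  s₂²/n₂ = 11.57²/25 = 5.3546
SE = √(s₁²/n₁ + s₂²/n₂) = √(1.9845 + 5.3546) = 2.7091
df (Welch-Satterthwaite) = (s₁²/n₁ + s₂²/n₂)² / [(s₁²/n₁)²/(n₁-1) + (s₂²/n₂)²/(n₂-1)] ≈ 40.01
t = (x̄₁ - x̄₂) / SE = (55.03 - 45.26) / 2.7091 = 9.77 / 2.7091 = 3.606
p-value = 0.0009

Since p-value < α = 0.1, we reject H₀.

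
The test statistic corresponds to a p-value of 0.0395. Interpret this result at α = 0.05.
Since p = 0.0395 < α = 0.05, reject H₀.
There is sufficient evidence to reject the null hypothesis; the result is statistically significant at the 0.05 level.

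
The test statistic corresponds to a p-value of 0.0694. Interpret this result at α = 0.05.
Since p = 0.0694 > α = 0.05, fail to reject H₀.
There is insufficient evidence to reject the null hypothesis; the result is not statistically significant at the 0.05 level.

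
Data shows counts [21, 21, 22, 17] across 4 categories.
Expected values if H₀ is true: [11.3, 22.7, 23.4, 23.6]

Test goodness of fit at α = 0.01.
Chi-square goodness of fit test:
H₀: observed counts match expected distribution
H₁: observed counts differ from expected distribution
df = k - 1 = 3
χ² = Σ(O - E)²/E
   = (21 - 11.3)²/11.3 + (21 - 22.7)²/22.7 + (22 - 23.4)²/23.4 + (17 - 23.6)²/23.6
   = 8.327 + 0.127 + 0.084 + 1.846
   = 10.38
p-value = 0.0156

Since p-value > α = 0.01, we fail to reject H₀.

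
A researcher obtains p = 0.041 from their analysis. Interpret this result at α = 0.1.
Since p = 0.041 < α = 0.1, reject H₀.
There is sufficient evidence to reject the null hypothesis; the result is statistically significant at the 0.1 level.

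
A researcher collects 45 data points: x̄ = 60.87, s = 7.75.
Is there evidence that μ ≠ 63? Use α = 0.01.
One-sample t-test:
H₀: μ = 63
H₁: μ ≠ 63
df = n - 1 = 44
t = (x̄ - μ₀) / (s/√n) = (60.87 - 63) / (7.75/√45) = -1.844
p-value = 0.0720

Since p-value > α = 0.01, we fail to reject H₀.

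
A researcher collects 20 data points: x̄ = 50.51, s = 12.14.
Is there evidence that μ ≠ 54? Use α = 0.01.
One-sample t-test:
H₀: μ = 54
H₁: μ ≠ 54
df = n - 1 = 19
t = (x̄ - μ₀) / (s/√n) = (50.51 - 54) / (12.14/√20) = -1.286
p-value = 0.2140

Since p-value > α = 0.01, we fail to reject H₀.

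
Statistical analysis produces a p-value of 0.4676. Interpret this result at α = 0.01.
Since p = 0.4676 > α = 0.01, fail to reject H₀.
There is insufficient evidence to reject the null hypothesis; the result is not statistically significant at the 0.01 level.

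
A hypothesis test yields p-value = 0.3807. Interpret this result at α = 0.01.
Since p = 0.3807 > α = 0.01, fail to reject H₀.
There is insufficient evidence to reject the null hypothesis; the result is not statistically significant at the 0.01 level.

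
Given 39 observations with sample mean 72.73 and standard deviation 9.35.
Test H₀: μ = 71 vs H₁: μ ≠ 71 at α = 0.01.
One-sample t-test:
H₀: μ = 71
H₁: μ ≠ 71
df = n - 1 = 38
t = (x̄ - μ₀) / (s/√n) = (72.73 - 71) / (9.35/√39) = 1.155
p-value = 0.2551

Since p-value > α = 0.01, we fail to reject H₀.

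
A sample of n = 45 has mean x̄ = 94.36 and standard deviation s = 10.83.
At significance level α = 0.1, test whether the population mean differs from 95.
One-sample t-test:
H₀: μ = 95
H₁: μ ≠ 95
df = n - 1 = 44
t = (x̄ - μ₀) / (s/√n) = (94.36 - 95) / (10.83/√45) = -0.396
p-value = 0.6937

Since p-value > α = 0.1, we fail to reject H₀.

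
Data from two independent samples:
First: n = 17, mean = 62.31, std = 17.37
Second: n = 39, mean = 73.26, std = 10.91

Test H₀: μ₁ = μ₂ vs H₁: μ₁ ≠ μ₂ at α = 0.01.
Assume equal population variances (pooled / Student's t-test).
Student's two-sample t-test (equal variances):
H₀: μ₁ = μ₂
H₁: μ₁ ≠ μ₂
df = n₁ + n₂ - 2 = 54
Pooled variance s_p² = [(n₁-1)s₁² + (n₂-1)s₂²] / (n₁ + n₂ - 2) = [(16)(17.37²) + (38)(10.91²)] / 54 = 173.1581
SE = √(s_p²(1/n₁ + 1/n₂)) = √(173.1581 × (1/17 + 1/39)) = 3.8244
t = (x̄₁ - x̄₂) / SE = (62.31 - 73.26) / 3.8244 = -10.95 / 3.8244 = -2.863
p-value = 0.0060

Since p-value < α = 0.01, we reject H₀.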